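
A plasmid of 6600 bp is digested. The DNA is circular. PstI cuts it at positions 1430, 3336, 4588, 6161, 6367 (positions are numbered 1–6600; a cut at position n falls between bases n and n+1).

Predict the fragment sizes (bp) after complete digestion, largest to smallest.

Circular molecule, 5 cuts → 5 fragments:
  3336 − 1430 = 1906 bp
  4588 − 3336 = 1252 bp
  6161 − 4588 = 1573 bp
  6367 − 6161 = 206 bp
  wrap: 6600 − 6367 + 1430 = 1663 bp
Sorted largest to smallest: 1906, 1663, 1573, 1252, 206 bp.

1906, 1663, 1573, 1252, 206 bp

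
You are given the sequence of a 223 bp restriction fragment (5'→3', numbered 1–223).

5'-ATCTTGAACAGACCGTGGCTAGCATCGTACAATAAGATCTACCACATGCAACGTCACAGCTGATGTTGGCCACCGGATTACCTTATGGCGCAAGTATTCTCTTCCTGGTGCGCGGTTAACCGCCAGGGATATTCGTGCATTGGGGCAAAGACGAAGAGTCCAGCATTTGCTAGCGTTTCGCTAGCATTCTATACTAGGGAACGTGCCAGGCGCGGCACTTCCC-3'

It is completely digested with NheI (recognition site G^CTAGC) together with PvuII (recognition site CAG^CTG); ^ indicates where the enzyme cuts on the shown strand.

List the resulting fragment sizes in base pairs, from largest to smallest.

NheI sites (GCTAGC) start at positions 18, 169, 180.
NheI cuts after the first base of each site, so after positions 18, 169, 180.
The PvuII site (CAGCTG) starts at position 57.
PvuII cuts after base 3 of each site, so after position 59.
Combined cut positions: 18, 59, 169, 180.
Linear molecule, 4 cuts → 5 fragments:
  1–18 → 18 bp
  19–59 → 41 bp
  60–169 → 110 bp
  170–180 → 11 bp
  181–223 → 43 bp
Sorted largest to smallest: 110, 43, 41, 18, 11 bp.

110, 43, 41, 18, 11 bp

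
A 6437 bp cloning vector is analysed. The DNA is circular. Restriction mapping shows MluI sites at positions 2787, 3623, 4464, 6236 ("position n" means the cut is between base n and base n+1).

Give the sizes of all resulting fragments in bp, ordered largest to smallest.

Circular molecule, 4 cuts → 4 fragments:
  3623 − 2787 = 836 bp
  4464 − 3623 = 841 bp
  6236 − 4464 = 1772 bp
  wrap: 6437 − 6236 + 2787 = 2988 bp
Sorted largest to smallest: 2988, 1772, 841, 836 bp.

2988, 1772, 841, 836 bp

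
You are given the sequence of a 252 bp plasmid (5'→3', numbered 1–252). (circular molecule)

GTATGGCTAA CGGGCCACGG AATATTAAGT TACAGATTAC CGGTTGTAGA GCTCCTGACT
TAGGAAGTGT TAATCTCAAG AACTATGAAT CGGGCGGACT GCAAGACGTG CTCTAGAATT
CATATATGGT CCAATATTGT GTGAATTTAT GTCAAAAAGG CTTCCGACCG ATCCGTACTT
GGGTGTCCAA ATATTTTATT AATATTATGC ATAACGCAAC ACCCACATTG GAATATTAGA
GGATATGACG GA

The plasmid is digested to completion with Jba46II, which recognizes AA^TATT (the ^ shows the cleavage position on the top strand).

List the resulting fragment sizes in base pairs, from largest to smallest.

112, 57, 41, 31, 11 bp

Jba46II sites (AATATT) start at positions 21, 133, 190, 201, 232.
Jba46II cuts after base 2 of each site, so after positions 22, 134, 191, 202, 233.
Circular molecule, 5 cuts → 5 fragments:
  23–134 → 112 bp
  135–191 → 57 bp
  192–202 → 11 bp
  203–233 → 31 bp
  234–252 then 1–22 → 19 + 22 = 41 bp
Sorted largest to smallest: 112, 57, 41, 31, 11 bp.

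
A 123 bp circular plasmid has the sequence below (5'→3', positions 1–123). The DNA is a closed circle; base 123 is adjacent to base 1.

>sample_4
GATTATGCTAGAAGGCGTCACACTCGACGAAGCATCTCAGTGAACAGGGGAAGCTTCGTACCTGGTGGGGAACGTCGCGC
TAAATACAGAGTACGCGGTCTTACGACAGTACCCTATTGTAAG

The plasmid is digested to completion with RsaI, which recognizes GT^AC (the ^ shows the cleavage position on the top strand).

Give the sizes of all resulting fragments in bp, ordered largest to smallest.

RsaI sites (GTAC) start at positions 58, 91, 109.
RsaI cuts after base 2 of each site, so after positions 59, 92, 110.
Circular molecule, 3 cuts → 3 fragments:
  60–92 → 33 bp
  93–110 → 18 bp
  111–123 then 1–59 → 13 + 59 = 72 bp
Sorted largest to smallest: 72, 33, 18 bp.

72, 33, 18 bp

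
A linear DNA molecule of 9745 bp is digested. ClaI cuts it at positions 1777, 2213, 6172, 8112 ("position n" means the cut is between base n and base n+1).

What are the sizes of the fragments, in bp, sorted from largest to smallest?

Linear molecule, 4 cuts → 5 fragments:
  1777 − 0 = 1777 bp
  2213 − 1777 = 436 bp
  6172 − 2213 = 3959 bp
  8112 − 6172 = 1940 bp
  9745 − 8112 = 1633 bp
Sorted largest to smallest: 3959, 1940, 1777, 1633, 436 bp.

3959, 1940, 1777, 1633, 436 bp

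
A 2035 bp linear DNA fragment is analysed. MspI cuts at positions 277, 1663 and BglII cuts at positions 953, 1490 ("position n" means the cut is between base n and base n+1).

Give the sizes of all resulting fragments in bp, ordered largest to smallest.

676, 537, 372, 277, 173 bp

Combined cut positions (sorted): 277, 953, 1490, 1663.
Linear molecule, 4 cuts → 5 fragments:
  277 − 0 = 277 bp
  953 − 277 = 676 bp
  1490 − 953 = 537 bp
  1663 − 1490 = 173 bp
  2035 − 1663 = 372 bp
Sorted largest to smallest: 676, 537, 372, 277, 173 bp.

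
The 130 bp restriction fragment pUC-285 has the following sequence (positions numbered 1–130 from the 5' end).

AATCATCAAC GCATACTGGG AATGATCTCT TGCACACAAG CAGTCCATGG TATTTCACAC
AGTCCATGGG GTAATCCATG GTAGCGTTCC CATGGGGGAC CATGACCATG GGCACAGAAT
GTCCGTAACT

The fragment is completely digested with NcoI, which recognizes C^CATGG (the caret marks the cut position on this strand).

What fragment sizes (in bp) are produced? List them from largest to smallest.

NcoI sites (CCATGG) start at positions 45, 64, 76, 90, 106.
NcoI cuts after the first base of each site, so after positions 45, 64, 76, 90, 106.
Linear molecule, 5 cuts → 6 fragments:
  1–45 → 45 bp
  46–64 → 19 bp
  65–76 → 12 bp
  77–90 → 14 bp
  91–106 → 16 bp
  107–130 → 24 bp
Sorted largest to smallest: 45, 24, 19, 16, 14, 12 bp.

45, 24, 19, 16, 14, 12 bp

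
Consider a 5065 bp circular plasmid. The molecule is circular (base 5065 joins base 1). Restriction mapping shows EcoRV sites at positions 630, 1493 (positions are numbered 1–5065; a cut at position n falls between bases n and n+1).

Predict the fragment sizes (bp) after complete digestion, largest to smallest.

4202, 863 bp

Circular molecule, 2 cuts → 2 fragments:
  1493 − 630 = 863 bp
  wrap: 5065 − 1493 + 630 = 4202 bp
Sorted largest to smallest: 4202, 863 bp.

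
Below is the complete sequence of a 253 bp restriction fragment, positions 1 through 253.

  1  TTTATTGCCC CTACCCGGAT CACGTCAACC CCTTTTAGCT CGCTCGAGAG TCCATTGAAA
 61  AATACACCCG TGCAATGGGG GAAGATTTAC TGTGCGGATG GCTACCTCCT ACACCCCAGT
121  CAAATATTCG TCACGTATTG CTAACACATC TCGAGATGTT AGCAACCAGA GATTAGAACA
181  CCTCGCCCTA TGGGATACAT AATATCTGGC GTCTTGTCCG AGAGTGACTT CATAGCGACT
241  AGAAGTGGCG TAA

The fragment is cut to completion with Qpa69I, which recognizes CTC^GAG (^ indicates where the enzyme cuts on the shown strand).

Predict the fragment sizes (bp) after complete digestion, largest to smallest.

Qpa69I sites (CTCGAG) start at positions 43, 150.
Qpa69I cuts after base 3 of each site, so after positions 45, 152.
Linear molecule, 2 cuts → 3 fragments:
  1–45 → 45 bp
  46–152 → 107 bp
  153–253 → 101 bp
Sorted largest to smallest: 107, 101, 45 bp.

107, 101, 45 bp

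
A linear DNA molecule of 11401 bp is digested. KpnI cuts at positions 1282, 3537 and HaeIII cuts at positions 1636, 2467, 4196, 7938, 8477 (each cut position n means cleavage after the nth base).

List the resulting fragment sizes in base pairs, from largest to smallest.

3742, 2924, 1282, 1070, 831, 659, 539, 354 bp

Combined cut positions (sorted): 1282, 1636, 2467, 3537, 4196, 7938, 8477.
Linear molecule, 7 cuts → 8 fragments:
  1282 − 0 = 1282 bp
  1636 − 1282 = 354 bp
  2467 − 1636 = 831 bp
  3537 − 2467 = 1070 bp
  4196 − 3537 = 659 bp
  7938 − 4196 = 3742 bp
  8477 − 7938 = 539 bp
  11401 − 8477 = 2924 bp
Sorted largest to smallest: 3742, 2924, 1282, 1070, 831, 659, 539, 354 bp.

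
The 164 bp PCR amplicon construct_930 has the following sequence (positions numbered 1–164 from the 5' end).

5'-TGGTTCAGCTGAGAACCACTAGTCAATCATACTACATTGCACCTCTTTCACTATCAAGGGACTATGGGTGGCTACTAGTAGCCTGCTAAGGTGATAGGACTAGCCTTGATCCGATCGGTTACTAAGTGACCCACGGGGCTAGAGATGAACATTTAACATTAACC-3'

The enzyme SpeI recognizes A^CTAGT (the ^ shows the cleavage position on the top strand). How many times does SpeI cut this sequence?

2

ACTAGT occurs starting at positions 18, 74.
SpeI cuts at 2 sites.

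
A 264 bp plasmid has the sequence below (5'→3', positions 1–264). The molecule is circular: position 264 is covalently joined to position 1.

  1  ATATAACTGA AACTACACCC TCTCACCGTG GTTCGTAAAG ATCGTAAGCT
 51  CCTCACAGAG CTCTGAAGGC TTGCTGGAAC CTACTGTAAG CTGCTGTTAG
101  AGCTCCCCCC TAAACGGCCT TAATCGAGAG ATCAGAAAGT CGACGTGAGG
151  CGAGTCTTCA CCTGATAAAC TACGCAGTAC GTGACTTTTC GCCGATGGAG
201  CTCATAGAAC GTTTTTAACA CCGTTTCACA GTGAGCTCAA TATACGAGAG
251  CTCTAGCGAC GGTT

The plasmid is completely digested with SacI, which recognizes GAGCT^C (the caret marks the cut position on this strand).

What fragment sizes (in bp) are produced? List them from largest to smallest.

SacI sites (GAGCTC) start at positions 58, 100, 198, 233, 248.
SacI cuts after base 5 of each site (before the last base), so after positions 62, 104, 202, 237, 252.
Circular molecule, 5 cuts → 5 fragments:
  63–104 → 42 bp
  105–202 → 98 bp
  203–237 → 35 bp
  238–252 → 15 bp
  253–264 then 1–62 → 12 + 62 = 74 bp
Sorted largest to smallest: 98, 74, 42, 35, 15 bp.

98, 74, 42, 35, 15 bp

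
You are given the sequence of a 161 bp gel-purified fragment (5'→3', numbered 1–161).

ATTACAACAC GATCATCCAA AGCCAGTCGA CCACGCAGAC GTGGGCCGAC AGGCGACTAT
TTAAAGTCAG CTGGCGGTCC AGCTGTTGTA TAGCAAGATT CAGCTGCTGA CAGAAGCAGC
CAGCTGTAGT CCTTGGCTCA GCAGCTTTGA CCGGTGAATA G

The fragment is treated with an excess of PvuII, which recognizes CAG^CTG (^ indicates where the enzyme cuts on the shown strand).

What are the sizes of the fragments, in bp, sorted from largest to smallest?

PvuII sites (CAGCTG) start at positions 68, 80, 101, 121.
PvuII cuts after base 3 of each site, so after positions 70, 82, 103, 123.
Linear molecule, 4 cuts → 5 fragments:
  1–70 → 70 bp
  71–82 → 12 bp
  83–103 → 21 bp
  104–123 → 20 bp
  124–161 → 38 bp
Sorted largest to smallest: 70, 38, 21, 20, 12 bp.

70, 38, 21, 20, 12 bp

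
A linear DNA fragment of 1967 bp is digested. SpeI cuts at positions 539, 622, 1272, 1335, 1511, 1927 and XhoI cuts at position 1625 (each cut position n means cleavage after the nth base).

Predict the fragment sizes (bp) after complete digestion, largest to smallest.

Combined cut positions (sorted): 539, 622, 1272, 1335, 1511, 1625, 1927.
Linear molecule, 7 cuts → 8 fragments:
  539 − 0 = 539 bp
  622 − 539 = 83 bp
  1272 − 622 = 650 bp
  1335 − 1272 = 63 bp
  1511 − 1335 = 176 bp
  1625 − 1511 = 114 bp
  1927 − 1625 = 302 bp
  1967 − 1927 = 40 bp
Sorted largest to smallest: 650, 539, 302, 176, 114, 83, 63, 40 bp.

650, 539, 302, 176, 114, 83, 63, 40 bp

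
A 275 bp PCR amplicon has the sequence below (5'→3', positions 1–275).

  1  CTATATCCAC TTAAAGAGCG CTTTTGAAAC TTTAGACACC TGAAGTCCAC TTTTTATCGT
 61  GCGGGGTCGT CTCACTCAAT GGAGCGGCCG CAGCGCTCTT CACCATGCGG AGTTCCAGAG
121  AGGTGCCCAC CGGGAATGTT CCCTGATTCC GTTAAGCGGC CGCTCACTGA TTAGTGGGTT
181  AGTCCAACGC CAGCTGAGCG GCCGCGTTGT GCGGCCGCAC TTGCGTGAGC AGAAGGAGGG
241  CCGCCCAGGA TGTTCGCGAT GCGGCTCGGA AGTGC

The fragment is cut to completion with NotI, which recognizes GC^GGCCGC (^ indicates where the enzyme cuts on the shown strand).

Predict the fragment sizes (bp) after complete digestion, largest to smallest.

85, 72, 63, 42, 13 bp

NotI sites (GCGGCCGC) start at positions 84, 156, 198, 211.
NotI cuts after base 2 of each site, so after positions 85, 157, 199, 212.
Linear molecule, 4 cuts → 5 fragments:
  1–85 → 85 bp
  86–157 → 72 bp
  158–199 → 42 bp
  200–212 → 13 bp
  213–275 → 63 bp
Sorted largest to smallest: 85, 72, 63, 42, 13 bp.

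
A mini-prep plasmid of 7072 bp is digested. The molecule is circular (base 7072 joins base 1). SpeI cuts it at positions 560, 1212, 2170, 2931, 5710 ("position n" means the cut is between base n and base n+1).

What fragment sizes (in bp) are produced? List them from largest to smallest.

2779, 1922, 958, 761, 652 bp

Circular molecule, 5 cuts → 5 fragments:
  1212 − 560 = 652 bp
  2170 − 1212 = 958 bp
  2931 − 2170 = 761 bp
  5710 − 2931 = 2779 bp
  wrap: 7072 − 5710 + 560 = 1922 bp
Sorted largest to smallest: 2779, 1922, 958, 761, 652 bp.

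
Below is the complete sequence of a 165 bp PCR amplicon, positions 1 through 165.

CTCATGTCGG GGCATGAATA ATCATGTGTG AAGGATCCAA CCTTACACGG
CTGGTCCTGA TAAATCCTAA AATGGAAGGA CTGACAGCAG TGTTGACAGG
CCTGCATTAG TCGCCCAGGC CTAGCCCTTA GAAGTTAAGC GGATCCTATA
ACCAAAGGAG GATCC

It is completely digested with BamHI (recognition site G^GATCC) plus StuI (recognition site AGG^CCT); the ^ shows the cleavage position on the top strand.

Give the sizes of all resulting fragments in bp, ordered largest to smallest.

67, 33, 22, 19, 19, 5 bp

BamHI sites (GGATCC) start at positions 33, 141, 160.
BamHI cuts after the first base of each site, so after positions 33, 141, 160.
StuI sites (AGGCCT) start at positions 98, 117.
StuI cuts after base 3 of each site, so after positions 100, 119.
Combined cut positions: 33, 100, 119, 141, 160.
Linear molecule, 5 cuts → 6 fragments:
  1–33 → 33 bp
  34–100 → 67 bp
  101–119 → 19 bp
  120–141 → 22 bp
  142–160 → 19 bp
  161–165 → 5 bp
Sorted largest to smallest: 67, 33, 22, 19, 19, 5 bp.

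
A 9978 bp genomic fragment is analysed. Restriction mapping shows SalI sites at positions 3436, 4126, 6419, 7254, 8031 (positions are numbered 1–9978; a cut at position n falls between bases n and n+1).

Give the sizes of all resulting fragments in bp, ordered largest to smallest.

3436, 2293, 1947, 835, 777, 690 bp

Linear molecule, 5 cuts → 6 fragments:
  3436 − 0 = 3436 bp
  4126 − 3436 = 690 bp
  6419 − 4126 = 2293 bp
  7254 − 6419 = 835 bp
  8031 − 7254 = 777 bp
  9978 − 8031 = 1947 bp
Sorted largest to smallest: 3436, 2293, 1947, 835, 777, 690 bp.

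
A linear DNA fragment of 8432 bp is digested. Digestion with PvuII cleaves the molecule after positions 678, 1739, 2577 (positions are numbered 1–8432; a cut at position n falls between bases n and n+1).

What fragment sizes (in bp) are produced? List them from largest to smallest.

Linear molecule, 3 cuts → 4 fragments:
  678 − 0 = 678 bp
  1739 − 678 = 1061 bp
  2577 − 1739 = 838 bp
  8432 − 2577 = 5855 bp
Sorted largest to smallest: 5855, 1061, 838, 678 bp.

5855, 1061, 838, 678 bp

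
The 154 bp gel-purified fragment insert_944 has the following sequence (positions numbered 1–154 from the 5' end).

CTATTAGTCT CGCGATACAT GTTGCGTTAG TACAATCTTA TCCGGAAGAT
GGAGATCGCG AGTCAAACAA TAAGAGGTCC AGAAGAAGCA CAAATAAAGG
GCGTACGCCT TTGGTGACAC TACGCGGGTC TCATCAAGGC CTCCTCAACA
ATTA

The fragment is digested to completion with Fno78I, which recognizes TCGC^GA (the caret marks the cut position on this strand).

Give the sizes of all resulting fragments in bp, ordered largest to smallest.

Fno78I sites (TCGCGA) start at positions 10, 56.
Fno78I cuts after base 4 of each site, so after positions 13, 59.
Linear molecule, 2 cuts → 3 fragments:
  1–13 → 13 bp
  14–59 → 46 bp
  60–154 → 95 bp
Sorted largest to smallest: 95, 46, 13 bp.

95, 46, 13 bp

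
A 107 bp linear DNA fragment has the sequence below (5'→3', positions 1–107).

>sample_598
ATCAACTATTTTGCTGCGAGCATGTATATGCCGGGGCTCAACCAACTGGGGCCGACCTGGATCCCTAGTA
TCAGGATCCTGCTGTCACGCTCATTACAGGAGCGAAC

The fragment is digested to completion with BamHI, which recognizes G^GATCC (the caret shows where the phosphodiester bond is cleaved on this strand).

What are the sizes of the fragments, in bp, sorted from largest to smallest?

59, 33, 15 bp

BamHI sites (GGATCC) start at positions 59, 74.
BamHI cuts after the first base of each site, so after positions 59, 74.
Linear molecule, 2 cuts → 3 fragments:
  1–59 → 59 bp
  60–74 → 15 bp
  75–107 → 33 bp
Sorted largest to smallest: 59, 33, 15 bp.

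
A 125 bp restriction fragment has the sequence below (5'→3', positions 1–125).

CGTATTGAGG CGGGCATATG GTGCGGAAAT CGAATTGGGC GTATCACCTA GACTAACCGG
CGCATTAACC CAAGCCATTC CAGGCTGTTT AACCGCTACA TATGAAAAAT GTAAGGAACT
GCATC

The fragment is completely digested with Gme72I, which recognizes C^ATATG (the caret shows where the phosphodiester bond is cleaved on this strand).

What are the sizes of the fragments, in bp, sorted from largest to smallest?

84, 26, 15 bp

Gme72I sites (CATATG) start at positions 15, 99.
Gme72I cuts after the first base of each site, so after positions 15, 99.
Linear molecule, 2 cuts → 3 fragments:
  1–15 → 15 bp
  16–99 → 84 bp
  100–125 → 26 bp
Sorted largest to smallest: 84, 26, 15 bp.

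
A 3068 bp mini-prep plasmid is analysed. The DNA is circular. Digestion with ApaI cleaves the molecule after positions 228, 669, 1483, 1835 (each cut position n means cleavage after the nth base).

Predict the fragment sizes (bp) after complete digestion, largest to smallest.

1461, 814, 441, 352 bp

Circular molecule, 4 cuts → 4 fragments:
  669 − 228 = 441 bp
  1483 − 669 = 814 bp
  1835 − 1483 = 352 bp
  wrap: 3068 − 1835 + 228 = 1461 bp
Sorted largest to smallest: 1461, 814, 441, 352 bp.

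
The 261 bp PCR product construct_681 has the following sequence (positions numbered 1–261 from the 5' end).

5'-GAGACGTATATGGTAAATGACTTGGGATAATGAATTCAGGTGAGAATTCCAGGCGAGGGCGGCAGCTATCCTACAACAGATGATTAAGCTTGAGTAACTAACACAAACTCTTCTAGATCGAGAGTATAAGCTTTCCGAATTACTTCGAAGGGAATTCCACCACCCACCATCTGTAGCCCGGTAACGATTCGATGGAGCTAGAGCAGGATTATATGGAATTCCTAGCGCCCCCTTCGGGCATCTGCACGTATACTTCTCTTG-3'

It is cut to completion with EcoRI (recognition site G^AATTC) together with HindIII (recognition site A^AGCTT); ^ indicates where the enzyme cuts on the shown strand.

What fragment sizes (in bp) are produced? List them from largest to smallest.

EcoRI sites (GAATTC) start at positions 32, 44, 152, 216.
EcoRI cuts after the first base of each site, so after positions 32, 44, 152, 216.
HindIII sites (AAGCTT) start at positions 86, 128.
HindIII cuts after the first base of each site, so after positions 86, 128.
Combined cut positions: 32, 44, 86, 128, 152, 216.
Linear molecule, 6 cuts → 7 fragments:
  1–32 → 32 bp
  33–44 → 12 bp
  45–86 → 42 bp
  87–128 → 42 bp
  129–152 → 24 bp
  153–216 → 64 bp
  217–261 → 45 bp
Sorted largest to smallest: 64, 45, 42, 42, 32, 24, 12 bp.

64, 45, 42, 42, 32, 24, 12 bp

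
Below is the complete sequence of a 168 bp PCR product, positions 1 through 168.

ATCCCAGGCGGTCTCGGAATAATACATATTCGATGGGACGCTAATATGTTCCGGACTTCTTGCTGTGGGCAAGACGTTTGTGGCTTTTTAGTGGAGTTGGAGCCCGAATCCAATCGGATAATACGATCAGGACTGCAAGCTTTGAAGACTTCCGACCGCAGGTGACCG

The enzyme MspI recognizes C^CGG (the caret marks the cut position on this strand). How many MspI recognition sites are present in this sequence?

1

CCGG occurs starting at position 51.
MspI cuts at 1 site.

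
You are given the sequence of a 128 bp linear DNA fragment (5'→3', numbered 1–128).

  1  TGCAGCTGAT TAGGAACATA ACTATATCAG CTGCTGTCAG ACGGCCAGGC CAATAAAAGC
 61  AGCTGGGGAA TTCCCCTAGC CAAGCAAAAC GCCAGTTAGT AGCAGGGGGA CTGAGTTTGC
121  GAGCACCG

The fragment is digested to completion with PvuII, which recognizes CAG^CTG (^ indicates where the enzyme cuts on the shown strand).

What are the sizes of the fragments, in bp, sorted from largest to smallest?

PvuII sites (CAGCTG) start at positions 3, 28, 60.
PvuII cuts after base 3 of each site, so after positions 5, 30, 62.
Linear molecule, 3 cuts → 4 fragments:
  1–5 → 5 bp
  6–30 → 25 bp
  31–62 → 32 bp
  63–128 → 66 bp
Sorted largest to smallest: 66, 32, 25, 5 bp.

66, 32, 25, 5 bp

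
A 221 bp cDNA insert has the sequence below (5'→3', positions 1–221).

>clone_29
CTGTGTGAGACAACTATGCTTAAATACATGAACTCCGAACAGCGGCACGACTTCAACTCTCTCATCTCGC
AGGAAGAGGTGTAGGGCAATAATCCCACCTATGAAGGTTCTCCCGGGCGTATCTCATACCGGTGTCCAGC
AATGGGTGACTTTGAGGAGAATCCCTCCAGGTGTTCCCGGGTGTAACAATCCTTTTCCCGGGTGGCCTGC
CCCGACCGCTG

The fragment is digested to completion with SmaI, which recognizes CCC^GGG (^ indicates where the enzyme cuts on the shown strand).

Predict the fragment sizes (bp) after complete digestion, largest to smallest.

114, 64, 22, 21 bp

SmaI sites (CCCGGG) start at positions 112, 176, 197.
SmaI cuts after base 3 of each site, so after positions 114, 178, 199.
Linear molecule, 3 cuts → 4 fragments:
  1–114 → 114 bp
  115–178 → 64 bp
  179–199 → 21 bp
  200–221 → 22 bp
Sorted largest to smallest: 114, 64, 22, 21 bp.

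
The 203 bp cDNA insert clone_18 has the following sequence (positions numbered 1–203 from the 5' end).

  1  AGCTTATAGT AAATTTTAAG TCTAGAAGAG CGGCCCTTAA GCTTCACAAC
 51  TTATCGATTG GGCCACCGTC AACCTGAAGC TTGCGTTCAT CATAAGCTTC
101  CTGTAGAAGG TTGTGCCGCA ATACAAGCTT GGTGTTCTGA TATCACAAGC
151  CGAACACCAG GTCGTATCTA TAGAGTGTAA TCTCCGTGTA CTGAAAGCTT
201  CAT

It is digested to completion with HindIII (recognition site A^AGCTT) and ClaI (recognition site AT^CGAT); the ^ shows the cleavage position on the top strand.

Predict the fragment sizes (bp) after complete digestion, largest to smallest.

HindIII sites (AAGCTT) start at positions 39, 77, 94, 125, 195.
HindIII cuts after the first base of each site, so after positions 39, 77, 94, 125, 195.
The ClaI site (ATCGAT) starts at position 53.
ClaI cuts after base 2 of each site, so after position 54.
Combined cut positions: 39, 54, 77, 94, 125, 195.
Linear molecule, 6 cuts → 7 fragments:
  1–39 → 39 bp
  40–54 → 15 bp
  55–77 → 23 bp
  78–94 → 17 bp
  95–125 → 31 bp
  126–195 → 70 bp
  196–203 → 8 bp
Sorted largest to smallest: 70, 39, 31, 23, 17, 15, 8 bp.

70, 39, 31, 23, 17, 15, 8 bp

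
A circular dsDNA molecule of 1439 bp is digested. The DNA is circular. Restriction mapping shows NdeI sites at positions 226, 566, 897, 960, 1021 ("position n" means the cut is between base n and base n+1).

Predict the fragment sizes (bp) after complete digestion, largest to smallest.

644, 340, 331, 63, 61 bp

Circular molecule, 5 cuts → 5 fragments:
  566 − 226 = 340 bp
  897 − 566 = 331 bp
  960 − 897 = 63 bp
  1021 − 960 = 61 bp
  wrap: 1439 − 1021 + 226 = 644 bp
Sorted largest to smallest: 644, 340, 331, 63, 61 bp.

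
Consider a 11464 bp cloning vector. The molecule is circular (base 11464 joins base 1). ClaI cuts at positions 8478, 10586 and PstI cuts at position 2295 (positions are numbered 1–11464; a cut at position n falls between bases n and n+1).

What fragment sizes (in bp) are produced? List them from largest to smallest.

6183, 3173, 2108 bp

Combined cut positions (sorted): 2295, 8478, 10586.
Circular molecule, 3 cuts → 3 fragments:
  8478 − 2295 = 6183 bp
  10586 − 8478 = 2108 bp
  wrap: 11464 − 10586 + 2295 = 3173 bp
Sorted largest to smallest: 6183, 3173, 2108 bp.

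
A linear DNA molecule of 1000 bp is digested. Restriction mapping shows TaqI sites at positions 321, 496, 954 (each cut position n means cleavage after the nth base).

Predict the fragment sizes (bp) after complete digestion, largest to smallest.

458, 321, 175, 46 bp

Linear molecule, 3 cuts → 4 fragments:
  321 − 0 = 321 bp
  496 − 321 = 175 bp
  954 − 496 = 458 bp
  1000 − 954 = 46 bp
Sorted largest to smallest: 458, 321, 175, 46 bp.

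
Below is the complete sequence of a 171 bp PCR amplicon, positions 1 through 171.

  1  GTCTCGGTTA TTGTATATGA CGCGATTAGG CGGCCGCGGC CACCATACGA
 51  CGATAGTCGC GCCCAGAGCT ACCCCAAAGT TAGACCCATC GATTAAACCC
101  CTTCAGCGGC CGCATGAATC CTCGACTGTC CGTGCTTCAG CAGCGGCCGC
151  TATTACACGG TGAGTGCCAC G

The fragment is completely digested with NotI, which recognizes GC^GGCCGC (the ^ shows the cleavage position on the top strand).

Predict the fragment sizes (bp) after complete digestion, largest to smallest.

NotI sites (GCGGCCGC) start at positions 30, 106, 143.
NotI cuts after base 2 of each site, so after positions 31, 107, 144.
Linear molecule, 3 cuts → 4 fragments:
  1–31 → 31 bp
  32–107 → 76 bp
  108–144 → 37 bp
  145–171 → 27 bp
Sorted largest to smallest: 76, 37, 31, 27 bp.

76, 37, 31, 27 bp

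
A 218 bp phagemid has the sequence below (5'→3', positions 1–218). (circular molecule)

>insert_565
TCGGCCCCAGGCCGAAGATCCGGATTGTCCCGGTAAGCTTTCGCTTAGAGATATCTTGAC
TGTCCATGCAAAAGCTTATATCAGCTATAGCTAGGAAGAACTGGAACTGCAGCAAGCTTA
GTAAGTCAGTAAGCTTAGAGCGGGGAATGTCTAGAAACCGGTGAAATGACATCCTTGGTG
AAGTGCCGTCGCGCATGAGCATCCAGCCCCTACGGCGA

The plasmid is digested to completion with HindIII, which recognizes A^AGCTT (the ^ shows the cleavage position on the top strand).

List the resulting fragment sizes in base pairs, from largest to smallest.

122, 42, 37, 17 bp

HindIII sites (AAGCTT) start at positions 35, 72, 114, 131.
HindIII cuts after the first base of each site, so after positions 35, 72, 114, 131.
Circular molecule, 4 cuts → 4 fragments:
  36–72 → 37 bp
  73–114 → 42 bp
  115–131 → 17 bp
  132–218 then 1–35 → 87 + 35 = 122 bp
Sorted largest to smallest: 122, 42, 37, 17 bp.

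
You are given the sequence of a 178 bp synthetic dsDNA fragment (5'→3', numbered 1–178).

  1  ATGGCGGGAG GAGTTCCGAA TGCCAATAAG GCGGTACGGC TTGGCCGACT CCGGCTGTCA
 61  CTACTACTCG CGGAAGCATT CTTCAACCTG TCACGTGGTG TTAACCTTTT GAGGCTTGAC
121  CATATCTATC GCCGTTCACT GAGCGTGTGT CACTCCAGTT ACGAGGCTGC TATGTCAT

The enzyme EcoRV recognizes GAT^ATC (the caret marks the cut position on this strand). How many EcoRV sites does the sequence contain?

No occurrence of GATATC is present in the sequence.
EcoRV does not cut: 0 sites.

0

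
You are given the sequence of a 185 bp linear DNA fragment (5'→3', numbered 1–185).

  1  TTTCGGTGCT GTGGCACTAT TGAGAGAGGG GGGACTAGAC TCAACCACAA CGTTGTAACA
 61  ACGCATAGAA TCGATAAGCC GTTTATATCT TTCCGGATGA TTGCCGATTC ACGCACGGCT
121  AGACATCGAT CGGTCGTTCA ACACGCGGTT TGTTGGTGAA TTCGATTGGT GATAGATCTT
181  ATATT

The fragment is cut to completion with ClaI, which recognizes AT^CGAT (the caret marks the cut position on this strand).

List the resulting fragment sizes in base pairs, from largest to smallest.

71, 59, 55 bp

ClaI sites (ATCGAT) start at positions 70, 125.
ClaI cuts after base 2 of each site, so after positions 71, 126.
Linear molecule, 2 cuts → 3 fragments:
  1–71 → 71 bp
  72–126 → 55 bp
  127–185 → 59 bp
Sorted largest to smallest: 71, 59, 55 bp.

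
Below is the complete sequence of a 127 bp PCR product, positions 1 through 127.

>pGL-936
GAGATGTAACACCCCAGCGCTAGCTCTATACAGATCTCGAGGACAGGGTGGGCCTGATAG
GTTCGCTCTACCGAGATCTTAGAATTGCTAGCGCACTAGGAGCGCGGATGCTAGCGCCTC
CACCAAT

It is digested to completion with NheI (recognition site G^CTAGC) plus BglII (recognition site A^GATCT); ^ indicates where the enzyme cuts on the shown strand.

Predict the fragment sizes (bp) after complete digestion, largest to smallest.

42, 23, 19, 17, 13, 13 bp

NheI sites (GCTAGC) start at positions 19, 87, 110.
NheI cuts after the first base of each site, so after positions 19, 87, 110.
BglII sites (AGATCT) start at positions 32, 74.
BglII cuts after the first base of each site, so after positions 32, 74.
Combined cut positions: 19, 32, 74, 87, 110.
Linear molecule, 5 cuts → 6 fragments:
  1–19 → 19 bp
  20–32 → 13 bp
  33–74 → 42 bp
  75–87 → 13 bp
  88–110 → 23 bp
  111–127 → 17 bp
Sorted largest to smallest: 42, 23, 19, 17, 13, 13 bp.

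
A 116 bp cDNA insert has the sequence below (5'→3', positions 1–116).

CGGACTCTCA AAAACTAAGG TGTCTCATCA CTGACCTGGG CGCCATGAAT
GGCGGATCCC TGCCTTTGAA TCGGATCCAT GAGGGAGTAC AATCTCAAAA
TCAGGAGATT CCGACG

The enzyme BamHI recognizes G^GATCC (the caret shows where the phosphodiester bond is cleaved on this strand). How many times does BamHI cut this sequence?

GGATCC occurs starting at positions 54, 73.
BamHI cuts at 2 sites.

2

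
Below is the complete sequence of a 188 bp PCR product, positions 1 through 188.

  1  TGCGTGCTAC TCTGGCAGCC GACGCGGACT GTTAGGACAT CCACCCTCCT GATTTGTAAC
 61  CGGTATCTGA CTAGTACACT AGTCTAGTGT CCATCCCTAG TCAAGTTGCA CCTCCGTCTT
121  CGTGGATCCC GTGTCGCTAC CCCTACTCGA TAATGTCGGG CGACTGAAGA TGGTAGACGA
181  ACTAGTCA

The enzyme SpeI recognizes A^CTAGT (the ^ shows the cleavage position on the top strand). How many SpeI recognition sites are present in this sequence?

3

ACTAGT occurs starting at positions 70, 78, 181.
SpeI cuts at 3 sites.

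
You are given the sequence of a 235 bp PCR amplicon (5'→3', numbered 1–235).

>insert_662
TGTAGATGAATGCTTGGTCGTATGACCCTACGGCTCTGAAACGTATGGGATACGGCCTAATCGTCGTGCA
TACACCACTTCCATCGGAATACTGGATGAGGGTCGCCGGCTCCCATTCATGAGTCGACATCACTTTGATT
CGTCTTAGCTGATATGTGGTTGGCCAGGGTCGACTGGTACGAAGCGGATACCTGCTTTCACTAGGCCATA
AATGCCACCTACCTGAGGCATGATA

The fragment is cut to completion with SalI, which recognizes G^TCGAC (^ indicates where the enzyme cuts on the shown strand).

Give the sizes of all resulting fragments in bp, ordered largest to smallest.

123, 66, 46 bp

SalI sites (GTCGAC) start at positions 123, 169.
SalI cuts after the first base of each site, so after positions 123, 169.
Linear molecule, 2 cuts → 3 fragments:
  1–123 → 123 bp
  124–169 → 46 bp
  170–235 → 66 bp
Sorted largest to smallest: 123, 66, 46 bp.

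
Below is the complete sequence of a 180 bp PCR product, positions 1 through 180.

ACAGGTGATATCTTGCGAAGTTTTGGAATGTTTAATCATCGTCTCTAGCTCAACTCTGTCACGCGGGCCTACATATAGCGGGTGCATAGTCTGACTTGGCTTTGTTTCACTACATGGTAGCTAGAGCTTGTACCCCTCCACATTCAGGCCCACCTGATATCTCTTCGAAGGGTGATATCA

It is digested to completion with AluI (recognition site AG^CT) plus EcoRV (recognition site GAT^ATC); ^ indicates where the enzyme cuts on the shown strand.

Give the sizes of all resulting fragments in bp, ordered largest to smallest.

AluI sites (AGCT) start at positions 47, 119, 125.
AluI cuts after base 2 of each site, so after positions 48, 120, 126.
EcoRV sites (GATATC) start at positions 7, 156, 174.
EcoRV cuts after base 3 of each site, so after positions 9, 158, 176.
Combined cut positions: 9, 48, 120, 126, 158, 176.
Linear molecule, 6 cuts → 7 fragments:
  1–9 → 9 bp
  10–48 → 39 bp
  49–120 → 72 bp
  121–126 → 6 bp
  127–158 → 32 bp
  159–176 → 18 bp
  177–180 → 4 bp
Sorted largest to smallest: 72, 39, 32, 18, 9, 6, 4 bp.

72, 39, 32, 18, 9, 6, 4 bp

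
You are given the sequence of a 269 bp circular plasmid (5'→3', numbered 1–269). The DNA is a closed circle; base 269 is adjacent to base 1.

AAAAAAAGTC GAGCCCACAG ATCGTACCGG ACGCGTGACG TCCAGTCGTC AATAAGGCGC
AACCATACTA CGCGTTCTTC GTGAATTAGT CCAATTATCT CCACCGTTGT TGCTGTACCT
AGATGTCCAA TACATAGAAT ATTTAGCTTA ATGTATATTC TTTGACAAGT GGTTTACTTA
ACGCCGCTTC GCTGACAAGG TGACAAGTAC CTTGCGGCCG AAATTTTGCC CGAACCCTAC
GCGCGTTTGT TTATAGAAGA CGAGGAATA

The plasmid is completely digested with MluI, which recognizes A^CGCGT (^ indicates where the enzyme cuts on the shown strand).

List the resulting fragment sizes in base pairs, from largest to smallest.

230, 39 bp

MluI sites (ACGCGT) start at positions 31, 70.
MluI cuts after the first base of each site, so after positions 31, 70.
Circular molecule, 2 cuts → 2 fragments:
  32–70 → 39 bp
  71–269 then 1–31 → 199 + 31 = 230 bp
Sorted largest to smallest: 230, 39 bp.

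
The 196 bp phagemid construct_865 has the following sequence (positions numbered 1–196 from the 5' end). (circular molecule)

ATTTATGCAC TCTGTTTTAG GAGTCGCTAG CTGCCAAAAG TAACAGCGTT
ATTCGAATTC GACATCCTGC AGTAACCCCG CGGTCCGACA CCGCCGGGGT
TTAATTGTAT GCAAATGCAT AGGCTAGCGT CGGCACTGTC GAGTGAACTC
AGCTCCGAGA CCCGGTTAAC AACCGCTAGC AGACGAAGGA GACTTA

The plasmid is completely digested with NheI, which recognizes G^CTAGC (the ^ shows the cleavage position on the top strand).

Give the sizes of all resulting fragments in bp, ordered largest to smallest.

NheI sites (GCTAGC) start at positions 26, 123, 175.
NheI cuts after the first base of each site, so after positions 26, 123, 175.
Circular molecule, 3 cuts → 3 fragments:
  27–123 → 97 bp
  124–175 → 52 bp
  176–196 then 1–26 → 21 + 26 = 47 bp
Sorted largest to smallest: 97, 52, 47 bp.

97, 52, 47 bp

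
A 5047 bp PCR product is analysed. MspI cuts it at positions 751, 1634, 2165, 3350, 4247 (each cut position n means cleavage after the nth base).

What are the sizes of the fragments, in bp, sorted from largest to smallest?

1185, 897, 883, 800, 751, 531 bp

Linear molecule, 5 cuts → 6 fragments:
  751 − 0 = 751 bp
  1634 − 751 = 883 bp
  2165 − 1634 = 531 bp
  3350 − 2165 = 1185 bp
  4247 − 3350 = 897 bp
  5047 − 4247 = 800 bp
Sorted largest to smallest: 1185, 897, 883, 800, 751, 531 bp.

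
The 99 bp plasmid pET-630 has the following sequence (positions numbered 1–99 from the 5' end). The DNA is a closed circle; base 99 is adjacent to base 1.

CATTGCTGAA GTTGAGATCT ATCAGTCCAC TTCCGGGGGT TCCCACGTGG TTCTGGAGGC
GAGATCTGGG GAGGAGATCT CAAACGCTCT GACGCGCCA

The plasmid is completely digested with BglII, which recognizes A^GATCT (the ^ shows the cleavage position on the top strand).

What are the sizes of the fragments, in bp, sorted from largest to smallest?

47, 39, 13 bp

BglII sites (AGATCT) start at positions 15, 62, 75.
BglII cuts after the first base of each site, so after positions 15, 62, 75.
Circular molecule, 3 cuts → 3 fragments:
  16–62 → 47 bp
  63–75 → 13 bp
  76–99 then 1–15 → 24 + 15 = 39 bp
Sorted largest to smallest: 47, 39, 13 bp.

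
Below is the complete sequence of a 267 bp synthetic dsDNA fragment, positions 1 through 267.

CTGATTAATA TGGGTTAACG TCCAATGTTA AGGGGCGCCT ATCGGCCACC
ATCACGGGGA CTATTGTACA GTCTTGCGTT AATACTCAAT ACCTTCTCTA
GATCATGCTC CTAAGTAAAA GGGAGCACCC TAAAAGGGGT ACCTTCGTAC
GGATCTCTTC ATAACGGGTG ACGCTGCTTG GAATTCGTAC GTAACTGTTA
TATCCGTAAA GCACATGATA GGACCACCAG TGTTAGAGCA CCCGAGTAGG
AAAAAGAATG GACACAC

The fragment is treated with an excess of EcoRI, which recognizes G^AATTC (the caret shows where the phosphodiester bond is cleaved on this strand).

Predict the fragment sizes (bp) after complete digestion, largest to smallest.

The EcoRI site (GAATTC) starts at position 181.
EcoRI cuts after the first base of each site, so after position 181.
Linear molecule, 1 cut → 2 fragments:
  1–181 → 181 bp
  182–267 → 86 bp
Sorted largest to smallest: 181, 86 bp.

181, 86 bp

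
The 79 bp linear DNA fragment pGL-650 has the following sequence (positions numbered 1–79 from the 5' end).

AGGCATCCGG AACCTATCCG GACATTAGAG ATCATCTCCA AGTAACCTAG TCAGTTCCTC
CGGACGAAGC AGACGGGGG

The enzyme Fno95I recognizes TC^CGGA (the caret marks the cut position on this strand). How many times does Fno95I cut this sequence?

3

TCCGGA occurs starting at positions 6, 17, 59.
Fno95I cuts at 3 sites.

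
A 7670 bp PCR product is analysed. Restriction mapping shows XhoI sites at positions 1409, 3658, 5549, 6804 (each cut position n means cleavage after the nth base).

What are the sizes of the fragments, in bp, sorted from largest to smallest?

2249, 1891, 1409, 1255, 866 bp

Linear molecule, 4 cuts → 5 fragments:
  1409 − 0 = 1409 bp
  3658 − 1409 = 2249 bp
  5549 − 3658 = 1891 bp
  6804 − 5549 = 1255 bp
  7670 − 6804 = 866 bp
Sorted largest to smallest: 2249, 1891, 1409, 1255, 866 bp.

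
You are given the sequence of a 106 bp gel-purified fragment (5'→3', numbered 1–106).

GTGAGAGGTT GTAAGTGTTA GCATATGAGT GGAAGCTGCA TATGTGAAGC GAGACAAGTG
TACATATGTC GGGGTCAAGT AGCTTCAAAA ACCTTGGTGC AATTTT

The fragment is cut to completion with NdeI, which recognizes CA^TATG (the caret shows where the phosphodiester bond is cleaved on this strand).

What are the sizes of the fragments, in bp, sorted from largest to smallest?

42, 24, 23, 17 bp

NdeI sites (CATATG) start at positions 22, 39, 63.
NdeI cuts after base 2 of each site, so after positions 23, 40, 64.
Linear molecule, 3 cuts → 4 fragments:
  1–23 → 23 bp
  24–40 → 17 bp
  41–64 → 24 bp
  65–106 → 42 bp
Sorted largest to smallest: 42, 24, 23, 17 bp.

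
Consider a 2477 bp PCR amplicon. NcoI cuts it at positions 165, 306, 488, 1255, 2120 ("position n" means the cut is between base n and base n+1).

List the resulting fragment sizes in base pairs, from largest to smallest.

865, 767, 357, 182, 165, 141 bp

Linear molecule, 5 cuts → 6 fragments:
  165 − 0 = 165 bp
  306 − 165 = 141 bp
  488 − 306 = 182 bp
  1255 − 488 = 767 bp
  2120 − 1255 = 865 bp
  2477 − 2120 = 357 bp
Sorted largest to smallest: 865, 767, 357, 182, 165, 141 bp.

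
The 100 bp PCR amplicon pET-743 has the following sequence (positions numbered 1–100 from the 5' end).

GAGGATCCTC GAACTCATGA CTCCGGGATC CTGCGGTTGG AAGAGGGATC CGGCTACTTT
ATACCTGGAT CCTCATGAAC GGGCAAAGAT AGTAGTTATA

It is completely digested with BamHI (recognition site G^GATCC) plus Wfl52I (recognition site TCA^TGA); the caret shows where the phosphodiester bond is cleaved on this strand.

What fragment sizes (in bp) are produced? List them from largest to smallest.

25, 21, 20, 14, 9, 8, 3 bp

BamHI sites (GGATCC) start at positions 3, 26, 46, 67.
BamHI cuts after the first base of each site, so after positions 3, 26, 46, 67.
Wfl52I sites (TCATGA) start at positions 15, 73.
Wfl52I cuts after base 3 of each site, so after positions 17, 75.
Combined cut positions: 3, 17, 26, 46, 67, 75.
Linear molecule, 6 cuts → 7 fragments:
  1–3 → 3 bp
  4–17 → 14 bp
  18–26 → 9 bp
  27–46 → 20 bp
  47–67 → 21 bp
  68–75 → 8 bp
  76–100 → 25 bp
Sorted largest to smallest: 25, 21, 20, 14, 9, 8, 3 bp.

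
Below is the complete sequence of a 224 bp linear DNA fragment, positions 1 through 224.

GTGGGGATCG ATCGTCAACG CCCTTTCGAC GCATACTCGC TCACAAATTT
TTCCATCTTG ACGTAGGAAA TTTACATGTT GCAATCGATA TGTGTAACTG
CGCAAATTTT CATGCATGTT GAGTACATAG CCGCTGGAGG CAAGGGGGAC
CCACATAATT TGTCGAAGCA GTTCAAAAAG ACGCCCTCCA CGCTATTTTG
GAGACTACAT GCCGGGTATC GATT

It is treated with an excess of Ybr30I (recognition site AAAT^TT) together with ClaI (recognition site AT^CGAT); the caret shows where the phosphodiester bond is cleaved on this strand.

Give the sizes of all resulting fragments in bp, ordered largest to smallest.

Ybr30I sites (AAATTT) start at positions 45, 68, 104.
Ybr30I cuts after base 4 of each site, so after positions 48, 71, 107.
ClaI sites (ATCGAT) start at positions 7, 84, 218.
ClaI cuts after base 2 of each site, so after positions 8, 85, 219.
Combined cut positions: 8, 48, 71, 85, 107, 219.
Linear molecule, 6 cuts → 7 fragments:
  1–8 → 8 bp
  9–48 → 40 bp
  49–71 → 23 bp
  72–85 → 14 bp
  86–107 → 22 bp
  108–219 → 112 bp
  220–224 → 5 bp
Sorted largest to smallest: 112, 40, 23, 22, 14, 8, 5 bp.

112, 40, 23, 22, 14, 8, 5 bp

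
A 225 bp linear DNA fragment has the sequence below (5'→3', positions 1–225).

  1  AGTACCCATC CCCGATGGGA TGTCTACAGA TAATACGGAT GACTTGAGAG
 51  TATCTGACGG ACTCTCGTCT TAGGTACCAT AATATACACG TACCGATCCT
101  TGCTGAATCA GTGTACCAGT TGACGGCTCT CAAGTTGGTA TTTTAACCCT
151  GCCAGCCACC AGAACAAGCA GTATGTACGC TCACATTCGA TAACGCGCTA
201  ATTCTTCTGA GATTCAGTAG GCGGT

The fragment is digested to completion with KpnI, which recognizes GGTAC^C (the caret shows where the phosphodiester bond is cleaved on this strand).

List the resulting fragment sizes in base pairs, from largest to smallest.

The KpnI site (GGTACC) starts at position 73.
KpnI cuts after base 5 of each site (before the last base), so after position 77.
Linear molecule, 1 cut → 2 fragments:
  1–77 → 77 bp
  78–225 → 148 bp
Sorted largest to smallest: 148, 77 bp.

148, 77 bp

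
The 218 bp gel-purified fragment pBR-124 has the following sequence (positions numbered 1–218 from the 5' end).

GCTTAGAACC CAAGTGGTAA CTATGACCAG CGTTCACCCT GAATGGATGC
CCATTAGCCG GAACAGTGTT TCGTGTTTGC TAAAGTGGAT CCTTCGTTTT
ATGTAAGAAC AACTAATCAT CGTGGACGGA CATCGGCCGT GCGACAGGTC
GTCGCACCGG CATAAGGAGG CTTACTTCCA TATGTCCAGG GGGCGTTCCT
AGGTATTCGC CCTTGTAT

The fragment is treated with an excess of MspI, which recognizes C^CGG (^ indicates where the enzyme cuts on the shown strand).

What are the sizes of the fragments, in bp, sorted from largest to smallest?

99, 61, 58 bp

MspI sites (CCGG) start at positions 58, 157.
MspI cuts after the first base of each site, so after positions 58, 157.
Linear molecule, 2 cuts → 3 fragments:
  1–58 → 58 bp
  59–157 → 99 bp
  158–218 → 61 bp
Sorted largest to smallest: 99, 61, 58 bp.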